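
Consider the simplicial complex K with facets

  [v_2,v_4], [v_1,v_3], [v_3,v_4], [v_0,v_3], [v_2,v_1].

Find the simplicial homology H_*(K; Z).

H_0 ≅ Z,  H_1 ≅ Z.

K has 5 vertices, 5 edges.
rank ∂_0 = 0, rank ∂_1 = 4 ⇒ b_0 = 5 − 0 − 4 = 1; all invariant factors of ∂_1 are 1 so no torsion. So H_0 ≅ Z.
rank ∂_1 = 4, rank ∂_2 = 0 ⇒ b_1 = 5 − 4 − 0 = 1. So H_1 ≅ Z.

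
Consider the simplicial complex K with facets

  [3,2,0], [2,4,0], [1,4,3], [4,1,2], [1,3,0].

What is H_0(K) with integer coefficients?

Fix the vertex order 0 < 1 < 2 < 3 < 4 and write every simplex with vertices in increasing order. Then dim K = 2 and the simplices of K are:

  0-simplices (5): [0], [1], [2], [3], [4]
  1-simplices (10): [0,1], [0,2], [0,3], [0,4], [1,2], [1,3], [1,4], [2,3], [2,4], [3,4]
  2-simplices (5): [0,1,3], [0,2,3], [0,2,4], [1,2,4], [1,3,4]

giving chain groups C_0 ≅ Z^5, C_1 ≅ Z^10, C_2 ≅ Z^5.

The boundary map ∂_1: C_1 → C_0 maps an edge to its endpoints' difference, ∂[p,q] = q − p. For instance
  ∂[2,4] = [4] − [2].
The 5×10 boundary matrix has rank 4 and Smith normal form diag(1,1,1,1).

The boundary map ∂_2: C_2 → C_1 maps a triangle to the signed sum of its edges. For instance
  ∂[0,1,3] = [1,3] − [0,3] + [0,1],
  ∂[1,3,4] = [3,4] − [1,4] + [1,3].
The 10×5 boundary matrix has rank 5 and Smith normal form diag(1,1,1,1,1).

From H_k ≅ ker(∂_k) / im(∂_{k+1}) we obtain:

  H_0: rank C_0 − rank ∂_1 = 5 − 4 = 1, and the invariant factors of ∂_1 are all 1, so H_0 = Z.

(K is a triangulation of the Möbius band.)

H_0 ≅ Z.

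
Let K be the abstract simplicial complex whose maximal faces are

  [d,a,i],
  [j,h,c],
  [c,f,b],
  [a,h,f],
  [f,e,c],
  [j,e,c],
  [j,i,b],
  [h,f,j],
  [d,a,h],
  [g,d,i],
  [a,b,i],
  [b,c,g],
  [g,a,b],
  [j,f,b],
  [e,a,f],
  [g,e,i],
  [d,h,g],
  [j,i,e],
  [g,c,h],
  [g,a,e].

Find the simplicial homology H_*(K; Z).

Order the vertices as a < b < c < d < e < f < g < h < i < j. Listing each simplex with vertices in this order, K has dimension 2 with simplices:

  0-simplices (10): a, b, c, d, e, f, g, h, i, j
  1-simplices (30): ab, ad, ae, af, ag, ah, ai, bc, bf, bg, bi, bj, ce, cf, cg, ch, cj, dg, dh, di, ef, eg, ei, ej, fh, fj, gh, gi, hj, ij
  2-simplices (20): abg, abi, adh, adi, aef, aeg, afh, bcf, bcg, bfj, bij, cef, cej, cgh, chj, dgh, dgi, egi, eij, fhj

Hence C_0 ≅ Z^10, C_1 ≅ Z^30, C_2 ≅ Z^20.

Boundary ∂_1: C_1 → C_0 sends each edge [p,q] (with p < q) to q − p. For instance
  ∂eg = g − e.
This gives a 10×30 integer matrix of rank 9; reducing to Smith normal form yields diagonal entries (1,1,1,1,1,1,1,1,1).

The boundary map ∂_2: C_2 → C_1 sends each 2-simplex [p,q,r] to [q,r] − [p,r] + [p,q]. For instance
  ∂bcf = cf − bf + bc,
  ∂cef = ef − cf + ce.
This gives a 30×20 integer matrix of rank 20; reducing to Smith normal form yields diagonal entries (1,1,1,1,1,1,1,1,1,1,1,1,1,1,1,1,1,1,1,2).

From H_k ≅ ker(∂_k) / im(∂_{k+1}) we obtain:

  H_0: rank C_0 − rank ∂_1 = 10 − 9 = 1, and the invariant factors of ∂_1 are all 1, so H_0 = Z.
  H_1: rank ker ∂_1 − rank ∂_2 = (30 − 9) − 20 = 1, and ∂_2 has invariant factor 2 > 1, so H_1 = Z × Z/2.
  H_2: rank ker ∂_2 − rank ∂_3 = (20 − 20) − 0 = 0, and there is no ∂_3, so H_2 = 0.

(K is a triangulation of the Klein bottle.)

H_0 = Z,  H_1 = Z × Z/2,  H_2 = 0.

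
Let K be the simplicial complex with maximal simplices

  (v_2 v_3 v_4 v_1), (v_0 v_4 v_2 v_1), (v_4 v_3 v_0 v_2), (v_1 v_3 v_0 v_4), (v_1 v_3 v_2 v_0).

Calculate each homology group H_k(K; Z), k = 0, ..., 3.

Fix the vertex order v_0 < v_1 < v_2 < v_3 < v_4 and write every simplex with vertices in increasing order. Then dim K = 3 and the simplices of K are:

  0-simplices (5): [v_0], [v_1], [v_2], [v_3], [v_4]
  1-simplices (10): [v_0,v_1], [v_0,v_2], [v_0,v_3], [v_0,v_4], [v_1,v_2], [v_1,v_3], [v_1,v_4], [v_2,v_3], [v_2,v_4], [v_3,v_4]
  2-simplices (10): [v_0,v_1,v_2], [v_0,v_1,v_3], [v_0,v_1,v_4], [v_0,v_2,v_3], [v_0,v_2,v_4], [v_0,v_3,v_4], [v_1,v_2,v_3], [v_1,v_2,v_4], [v_1,v_3,v_4], [v_2,v_3,v_4]
  3-simplices (5): [v_0,v_1,v_2,v_3], [v_0,v_1,v_2,v_4], [v_0,v_1,v_3,v_4], [v_0,v_2,v_3,v_4], [v_1,v_2,v_3,v_4]

Hence C_0 ≅ Z^5, C_1 ≅ Z^10, C_2 ≅ Z^10, C_3 ≅ Z^5.

The boundary map ∂_1: C_1 → C_0 is given by ∂[p,q] = [q] − [p].
The 5×10 boundary matrix has rank 4 and Smith normal form diag(1,1,1,1).

The boundary map ∂_2: C_2 → C_1 acts by ∂[p,q,r] = [q,r] − [p,r] + [p,q]. For instance
  ∂[v_1,v_3,v_4] = [v_3,v_4] − [v_1,v_4] + [v_1,v_3],
  ∂[v_0,v_3,v_4] = [v_3,v_4] − [v_0,v_4] + [v_0,v_3].
As a 10×10 matrix over Z this has rank 6, with invariant factors (1,1,1,1,1,1).

∂_3: C_3 → C_2 sends each 3-simplex σ to the alternating sum Σ_i (−1)^i (σ with its i-th vertex removed). For instance
  ∂[v_0,v_2,v_3,v_4] = [v_2,v_3,v_4] − [v_0,v_3,v_4] + [v_0,v_2,v_4] − [v_0,v_2,v_3],
  ∂[v_0,v_1,v_3,v_4] = [v_1,v_3,v_4] − [v_0,v_3,v_4] + [v_0,v_1,v_4] − [v_0,v_1,v_3].
This gives a 10×5 integer matrix of rank 4; reducing to Smith normal form yields diagonal entries (1,1,1,1).

From H_k ≅ ker(∂_k) / im(∂_{k+1}) we obtain:

  H_0: rank C_0 − rank ∂_1 = 5 − 4 = 1, and the invariant factors of ∂_1 are all 1, so H_0 ≅ Z.
  H_1: rank ker ∂_1 − rank ∂_2 = (10 − 4) − 6 = 0, and the invariant factors of ∂_2 are all 1, so H_1 ≅ 0.
  H_2: rank ker ∂_2 − rank ∂_3 = (10 − 6) − 4 = 0, and the invariant factors of ∂_3 are all 1, so H_2 ≅ 0.
  H_3: rank ker ∂_3 − rank ∂_4 = (5 − 4) − 0 = 1, and there is no ∂_4, so H_3 ≅ Z.

As a check, the Euler characteristic is 5 − 10 + 10 − 5 = 0, which agrees with 1 − 0 + 0 − 1 = 0.

H_0 = Z,  H_1 = 0,  H_2 = 0,  H_3 = Z.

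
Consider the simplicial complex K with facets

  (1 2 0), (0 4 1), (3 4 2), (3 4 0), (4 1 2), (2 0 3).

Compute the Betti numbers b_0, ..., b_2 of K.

b_0 = 1, b_1 = 0, b_2 = 1.

Order the vertices as 0 < 1 < 2 < 3 < 4. Listing each simplex with vertices in this order, K has dimension 2 with simplices:

  0-simplices (5): [0], [1], [2], [3], [4]
  1-simplices (9): [0,1], [0,2], [0,3], [0,4], [1,2], [1,4], [2,3], [2,4], [3,4]
  2-simplices (6): [0,1,2], [0,1,4], [0,2,3], [0,3,4], [1,2,4], [2,3,4]

so the chain groups are C_0 ≅ Z^5, C_1 ≅ Z^9, C_2 ≅ Z^6.

The boundary map ∂_1: C_1 → C_0 sends each edge [p,q] (with p < q) to q − p.
This gives a 5×9 integer matrix of rank 4; reducing to Smith normal form yields diagonal entries (1,1,1,1).

Boundary ∂_2: C_2 → C_1 acts by ∂[p,q,r] = [q,r] − [p,r] + [p,q]. For instance
  ∂[0,2,3] = [2,3] − [0,3] + [0,2],
  ∂[0,1,2] = [1,2] − [0,2] + [0,1].
As a 9×6 matrix over Z this has rank 5, with invariant factors (1,1,1,1,1).

Now H_k = ker ∂_k / im ∂_{k+1}, so:

  H_0: rank C_0 − rank ∂_1 = 5 − 4 = 1, and the invariant factors of ∂_1 are all 1, so H_0 ≅ Z.
  H_1: rank ker ∂_1 − rank ∂_2 = (9 − 4) − 5 = 0, and the invariant factors of ∂_2 are all 1, so H_1 ≅ 0.
  H_2: rank ker ∂_2 − rank ∂_3 = (6 − 5) − 0 = 1, and there is no ∂_3, so H_2 ≅ Z.

As a check, the Euler characteristic is 5 − 9 + 6 = 2, which agrees with 1 − 0 + 1 = 2.
(K is a triangulation of the 2-sphere S^2.)

Hence the Betti numbers are b_0 = 1, b_1 = 0, b_2 = 1.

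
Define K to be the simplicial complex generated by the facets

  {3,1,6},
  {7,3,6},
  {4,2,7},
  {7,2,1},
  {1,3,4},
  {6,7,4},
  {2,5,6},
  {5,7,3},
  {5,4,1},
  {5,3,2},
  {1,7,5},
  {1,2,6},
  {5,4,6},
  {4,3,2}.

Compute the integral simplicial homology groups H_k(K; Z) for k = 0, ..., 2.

H_0 ≅ Z,  H_1 ≅ Z^2,  H_2 ≅ Z.

Take the total order 1 < 2 < 3 < 4 < 5 < 6 < 7 on the vertex set. Then K (dimension 2) consists of the simplices:

  0-simplices (7): [1], [2], [3], [4], [5], [6], [7]
  1-simplices (21): [1,2], [1,3], [1,4], [1,5], [1,6], [1,7], [2,3], [2,4], [2,5], [2,6], [2,7], [3,4], [3,5], [3,6], [3,7], [4,5], [4,6], [4,7], [5,6], [5,7], [6,7]
  2-simplices (14): [1,2,6], [1,2,7], [1,3,4], [1,3,6], [1,4,5], [1,5,7], [2,3,4], [2,3,5], [2,4,7], [2,5,6], [3,5,7], [3,6,7], [4,5,6], [4,6,7]

so the chain groups are C_0 ≅ Z^7, C_1 ≅ Z^21, C_2 ≅ Z^14.

Boundary ∂_1: C_1 → C_0 is given by ∂[p,q] = [q] − [p]. For instance
  ∂[3,7] = [7] − [3].
This gives a 7×21 integer matrix of rank 6; reducing to Smith normal form yields diagonal entries (1,1,1,1,1,1).

Boundary ∂_2: C_2 → C_1 acts by ∂[p,q,r] = [q,r] − [p,r] + [p,q]. For instance
  ∂[1,3,6] = [3,6] − [1,6] + [1,3],
  ∂[2,3,4] = [3,4] − [2,4] + [2,3].
The 21×14 boundary matrix has rank 13 and Smith normal form diag(1,1,1,1,1,1,1,1,1,1,1,1,1).

From H_k ≅ ker(∂_k) / im(∂_{k+1}) we obtain:

  H_0: rank C_0 − rank ∂_1 = 7 − 6 = 1, and the invariant factors of ∂_1 are all 1, so H_0 = Z.
  H_1: rank ker ∂_1 − rank ∂_2 = (21 − 6) − 13 = 2, and the invariant factors of ∂_2 are all 1, so H_1 = Z^2.
  H_2: rank ker ∂_2 − rank ∂_3 = (14 − 13) − 0 = 1, and there is no ∂_3, so H_2 = Z.

(K is a triangulation of the torus T^2.)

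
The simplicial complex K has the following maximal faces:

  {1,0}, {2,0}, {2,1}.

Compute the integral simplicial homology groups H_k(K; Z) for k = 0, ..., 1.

H_0 = Z,  H_1 = Z.

K has 3 vertices, 3 edges.
rank ∂_0 = 0, rank ∂_1 = 2 ⇒ b_0 = 3 − 0 − 2 = 1; all invariant factors of ∂_1 are 1 so no torsion. So H_0 = Z.
rank ∂_1 = 2, rank ∂_2 = 0 ⇒ b_1 = 3 − 2 − 0 = 1. So H_1 = Z.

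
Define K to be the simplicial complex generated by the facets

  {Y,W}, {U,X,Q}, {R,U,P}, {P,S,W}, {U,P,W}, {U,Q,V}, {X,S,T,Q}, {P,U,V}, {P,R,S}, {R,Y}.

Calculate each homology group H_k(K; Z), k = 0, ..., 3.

We work with the vertex ordering P < Q < R < S < T < U < V < W < X < Y. The simplices of K, each written with vertices in increasing order, are:

  0-simplices (10): P, Q, R, S, T, U, V, W, X, Y
  1-simplices (21): PR, PS, PU, PV, PW, QS, QT, QU, QV, QX, RS, RU, RY, ST, SW, SX, TX, UV, UW, UX, WY
  2-simplices (11): PRS, PRU, PSW, PUV, PUW, QST, QSX, QTX, QUV, QUX, STX
  3-simplices (1): QSTX

Hence C_0 ≅ Z^10, C_1 ≅ Z^21, C_2 ≅ Z^11, C_3 ≅ Z^1.

The boundary map ∂_1: C_1 → C_0 maps an edge to its endpoints' difference, ∂[p,q] = q − p.
The resulting 10×21 matrix has rank 9, and its Smith normal form has invariant factors (1,1,1,1,1,1,1,1,1).

∂_2: C_2 → C_1 sends each 2-simplex [p,q,r] to [q,r] − [p,r] + [p,q]. For instance
  ∂PSW = SW − PW + PS,
  ∂QSX = SX − QX + QS.
As a 21×11 matrix over Z this has rank 10, with invariant factors (1,1,1,1,1,1,1,1,1,1).

∂_3: C_3 → C_2 sends each 3-simplex σ to the alternating sum Σ_i (−1)^i (σ with its i-th vertex removed). For instance
  ∂QSTX = STX − QTX + QSX − QST.
As a 11×1 matrix over Z this has rank 1, with invariant factors (1).

Computing H_k = (kernel of ∂_k) / (image of ∂_{k+1}):

  H_0: rank C_0 − rank ∂_1 = 10 − 9 = 1, and the invariant factors of ∂_1 are all 1, so H_0 = Z.
  H_1: rank ker ∂_1 − rank ∂_2 = (21 − 9) − 10 = 2, and the invariant factors of ∂_2 are all 1, so H_1 = Z^2.
  H_2: rank ker ∂_2 − rank ∂_3 = (11 − 10) − 1 = 0, and the invariant factors of ∂_3 are all 1, so H_2 = 0.
  H_3: rank ker ∂_3 − rank ∂_4 = (1 − 1) − 0 = 0, and there is no ∂_4, so H_3 = 0.

As a check, the Euler characteristic is 10 − 21 + 11 − 1 = -1, which agrees with 1 − 2 + 0 − 0 = -1.

H_0 ≅ Z,  H_1 ≅ Z^2,  H_2 = 0,  H_3 = 0.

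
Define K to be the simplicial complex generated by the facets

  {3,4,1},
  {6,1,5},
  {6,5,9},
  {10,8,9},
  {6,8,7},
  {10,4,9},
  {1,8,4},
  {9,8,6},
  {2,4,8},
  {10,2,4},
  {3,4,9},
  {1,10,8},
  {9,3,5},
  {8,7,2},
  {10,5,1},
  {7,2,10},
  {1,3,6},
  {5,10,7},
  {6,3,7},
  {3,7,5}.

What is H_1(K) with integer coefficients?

We work with the vertex ordering 1 < 2 < 3 < 4 < 5 < 6 < 7 < 8 < 9 < 10. The simplices of K, each written with vertices in increasing order, are:

  0-simplices (10): [1], [2], [3], [4], [5], [6], [7], [8], [9], [10]
  1-simplices (30): (30 of them)
  2-simplices (20): (20 of them)

Hence C_0 ≅ Z^10, C_1 ≅ Z^30, C_2 ≅ Z^20.

Boundary ∂_1: C_1 → C_0 sends each edge [p,q] (with p < q) to q − p. For instance
  ∂[4,10] = [10] − [4].
The resulting 10×30 matrix has rank 9, and its Smith normal form has invariant factors (1,1,1,1,1,1,1,1,1).

The boundary map ∂_2: C_2 → C_1 maps a triangle to the signed sum of its edges. For instance
  ∂[2,7,10] = [7,10] − [2,10] + [2,7],
  ∂[1,3,4] = [3,4] − [1,4] + [1,3].
This gives a 30×20 integer matrix of rank 20; reducing to Smith normal form yields diagonal entries (1,1,1,1,1,1,1,1,1,1,1,1,1,1,1,1,1,1,1,2).

From H_k ≅ ker(∂_k) / im(∂_{k+1}) we obtain:

  H_1: rank ker ∂_1 − rank ∂_2 = (30 − 9) − 20 = 1, and ∂_2 has invariant factor 2 > 1, so H_1 = Z ⊕ Z_2.

H_1 = Z ⊕ Z_2.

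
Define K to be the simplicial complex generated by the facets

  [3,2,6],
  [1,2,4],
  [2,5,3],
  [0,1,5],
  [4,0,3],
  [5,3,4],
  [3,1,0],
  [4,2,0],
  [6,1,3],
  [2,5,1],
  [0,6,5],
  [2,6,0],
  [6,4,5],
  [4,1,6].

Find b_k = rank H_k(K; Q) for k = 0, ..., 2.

We work with the vertex ordering 0 < 1 < 2 < 3 < 4 < 5 < 6. The simplices of K, each written with vertices in increasing order, are:

  0-simplices (7): [0], [1], [2], [3], [4], [5], [6]
  1-simplices (21): [0,1], [0,2], [0,3], [0,4], [0,5], [0,6], [1,2], [1,3], [1,4], [1,5], [1,6], [2,3], [2,4], [2,5], [2,6], [3,4], [3,5], [3,6], [4,5], [4,6], [5,6]
  2-simplices (14): [0,1,3], [0,1,5], [0,2,4], [0,2,6], [0,3,4], [0,5,6], [1,2,4], [1,2,5], [1,3,6], [1,4,6], [2,3,5], [2,3,6], [3,4,5], [4,5,6]

so the chain groups are C_0 ≅ Z^7, C_1 ≅ Z^21, C_2 ≅ Z^14.

The boundary map ∂_1: C_1 → C_0 sends each edge [p,q] (with p < q) to q − p. For instance
  ∂[4,6] = [6] − [4].
As a 7×21 matrix over Z this has rank 6, with invariant factors (1,1,1,1,1,1).

Boundary ∂_2: C_2 → C_1 sends each 2-simplex [p,q,r] to [q,r] − [p,r] + [p,q]. For instance
  ∂[2,3,5] = [3,5] − [2,5] + [2,3],
  ∂[0,2,4] = [2,4] − [0,4] + [0,2].
The resulting 21×14 matrix has rank 13, and its Smith normal form has invariant factors (1,1,1,1,1,1,1,1,1,1,1,1,1).

From H_k ≅ ker(∂_k) / im(∂_{k+1}) we obtain:

  H_0: rank C_0 − rank ∂_1 = 7 − 6 = 1, and the invariant factors of ∂_1 are all 1, so H_0 ≅ Z.
  H_1: rank ker ∂_1 − rank ∂_2 = (21 − 6) − 13 = 2, and the invariant factors of ∂_2 are all 1, so H_1 ≅ Z^2.
  H_2: rank ker ∂_2 − rank ∂_3 = (14 − 13) − 0 = 1, and there is no ∂_3, so H_2 ≅ Z.

Hence the Betti numbers are b_0 = 1, b_1 = 2, b_2 = 1.

b_0 = 1, b_1 = 2, b_2 = 1.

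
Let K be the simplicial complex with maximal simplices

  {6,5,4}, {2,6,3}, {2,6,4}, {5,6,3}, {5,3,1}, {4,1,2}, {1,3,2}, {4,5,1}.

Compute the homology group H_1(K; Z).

H_1 = 0.

Order the vertices as 1 < 2 < 3 < 4 < 5 < 6. Listing each simplex with vertices in this order, K has dimension 2 with simplices:

  0-simplices (6): [1], [2], [3], [4], [5], [6]
  1-simplices (12): [1,2], [1,3], [1,4], [1,5], [2,3], [2,4], [2,6], [3,5], [3,6], [4,5], [4,6], [5,6]
  2-simplices (8): [1,2,3], [1,2,4], [1,3,5], [1,4,5], [2,3,6], [2,4,6], [3,5,6], [4,5,6]

so the chain groups are C_0 ≅ Z^6, C_1 ≅ Z^12, C_2 ≅ Z^8.

∂_1: C_1 → C_0 sends each edge [p,q] (with p < q) to q − p. For instance
  ∂[2,6] = [6] − [2].
The 6×12 boundary matrix has rank 5 and Smith normal form diag(1,1,1,1,1).

Boundary ∂_2: C_2 → C_1 sends each 2-simplex [p,q,r] to [q,r] − [p,r] + [p,q]. For instance
  ∂[1,3,5] = [3,5] − [1,5] + [1,3],
  ∂[1,2,4] = [2,4] − [1,4] + [1,2].
The 12×8 boundary matrix has rank 7 and Smith normal form diag(1,1,1,1,1,1,1).

Now H_k = ker ∂_k / im ∂_{k+1}, so:

  H_1: rank ker ∂_1 − rank ∂_2 = (12 − 5) − 7 = 0, and the invariant factors of ∂_2 are all 1, so H_1 ≅ 0.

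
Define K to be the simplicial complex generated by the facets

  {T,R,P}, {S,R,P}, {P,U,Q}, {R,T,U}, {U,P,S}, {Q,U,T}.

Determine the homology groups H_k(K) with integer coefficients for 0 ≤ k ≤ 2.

Fix the vertex order P < Q < R < S < T < U and write every simplex with vertices in increasing order. Then dim K = 2 and the simplices of K are:

  0-simplices (6): P, Q, R, S, T, U
  1-simplices (12): PQ, PR, PS, PT, PU, QT, QU, RS, RT, RU, SU, TU
  2-simplices (6): PQU, PRS, PRT, PSU, QTU, RTU

Hence C_0 ≅ Z^6, C_1 ≅ Z^12, C_2 ≅ Z^6.

The boundary map ∂_1: C_1 → C_0 sends each edge [p,q] (with p < q) to q − p. For instance
  ∂PT = T − P.
As a 6×12 matrix over Z this has rank 5, with invariant factors (1,1,1,1,1).

The boundary map ∂_2: C_2 → C_1 sends each 2-simplex [p,q,r] to [q,r] − [p,r] + [p,q]. For instance
  ∂PRS = RS − PS + PR,
  ∂RTU = TU − RU + RT.
This gives a 12×6 integer matrix of rank 6; reducing to Smith normal form yields diagonal entries (1,1,1,1,1,1).

From H_k ≅ ker(∂_k) / im(∂_{k+1}) we obtain:

  H_0: rank C_0 − rank ∂_1 = 6 − 5 = 1, and the invariant factors of ∂_1 are all 1, so H_0 ≅ Z.
  H_1: rank ker ∂_1 − rank ∂_2 = (12 − 5) − 6 = 1, and the invariant factors of ∂_2 are all 1, so H_1 ≅ Z.
  H_2: rank ker ∂_2 − rank ∂_3 = (6 − 6) − 0 = 0, and there is no ∂_3, so H_2 ≅ 0.

(K is a triangulation of the cylinder S^1 x I.)

H_0 = Z,  H_1 = Z,  H_2 = 0.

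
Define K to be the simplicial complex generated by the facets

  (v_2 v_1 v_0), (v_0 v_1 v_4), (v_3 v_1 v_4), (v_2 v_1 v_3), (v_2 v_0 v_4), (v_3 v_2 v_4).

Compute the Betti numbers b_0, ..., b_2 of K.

b_0 = 1, b_1 = 0, b_2 = 1.

Order the vertices as v_0 < v_1 < v_2 < v_3 < v_4. Listing each simplex with vertices in this order, K has dimension 2 with simplices:

  0-simplices (5): [v_0], [v_1], [v_2], [v_3], [v_4]
  1-simplices (9): [v_0,v_1], [v_0,v_2], [v_0,v_4], [v_1,v_2], [v_1,v_3], [v_1,v_4], [v_2,v_3], [v_2,v_4], [v_3,v_4]
  2-simplices (6): [v_0,v_1,v_2], [v_0,v_1,v_4], [v_0,v_2,v_4], [v_1,v_2,v_3], [v_1,v_3,v_4], [v_2,v_3,v_4]

giving chain groups C_0 ≅ Z^5, C_1 ≅ Z^9, C_2 ≅ Z^6.

∂_1: C_1 → C_0 sends each edge [p,q] (with p < q) to q − p.
The resulting 5×9 matrix has rank 4, and its Smith normal form has invariant factors (1,1,1,1).

∂_2: C_2 → C_1 sends each 2-simplex [p,q,r] to [q,r] − [p,r] + [p,q]. For instance
  ∂[v_2,v_3,v_4] = [v_3,v_4] − [v_2,v_4] + [v_2,v_3],
  ∂[v_0,v_1,v_4] = [v_1,v_4] − [v_0,v_4] + [v_0,v_1].
The resulting 9×6 matrix has rank 5, and its Smith normal form has invariant factors (1,1,1,1,1).

Computing H_k = (kernel of ∂_k) / (image of ∂_{k+1}):

  H_0: rank C_0 − rank ∂_1 = 5 − 4 = 1, and the invariant factors of ∂_1 are all 1, so H_0 = Z.
  H_1: rank ker ∂_1 − rank ∂_2 = (9 − 4) − 5 = 0, and the invariant factors of ∂_2 are all 1, so H_1 = 0.
  H_2: rank ker ∂_2 − rank ∂_3 = (6 − 5) − 0 = 1, and there is no ∂_3, so H_2 = Z.

As a check, the Euler characteristic is 5 − 9 + 6 = 2, which agrees with 1 − 0 + 1 = 2.

Hence the Betti numbers are b_0 = 1, b_1 = 0, b_2 = 1.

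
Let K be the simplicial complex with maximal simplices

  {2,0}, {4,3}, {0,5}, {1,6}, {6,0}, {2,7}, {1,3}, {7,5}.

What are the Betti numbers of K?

b_0 = 1, b_1 = 1.

Order the vertices as 0 < 1 < 2 < 3 < 4 < 5 < 6 < 7. Listing each simplex with vertices in this order, K has dimension 1 with simplices:

  0-simplices (8): [0], [1], [2], [3], [4], [5], [6], [7]
  1-simplices (8): [0,2], [0,5], [0,6], [1,3], [1,6], [2,7], [3,4], [5,7]

giving chain groups C_0 ≅ Z^8, C_1 ≅ Z^8.

∂_1: C_1 → C_0 sends each edge [p,q] (with p < q) to q − p. For instance
  ∂[0,6] = [6] − [0].
The 8×8 boundary matrix has rank 7 and Smith normal form diag(1,1,1,1,1,1,1).

Reading off H_k = ker ∂_k / im ∂_{k+1}:

  H_0: rank C_0 − rank ∂_1 = 8 − 7 = 1, and the invariant factors of ∂_1 are all 1, so H_0 ≅ Z.
  H_1: rank ker ∂_1 − rank ∂_2 = (8 − 7) − 0 = 1, and there is no ∂_2, so H_1 ≅ Z.

As a check, the Euler characteristic is 8 − 8 = 0, which agrees with 1 − 1 = 0.

Hence the Betti numbers are b_0 = 1, b_1 = 1.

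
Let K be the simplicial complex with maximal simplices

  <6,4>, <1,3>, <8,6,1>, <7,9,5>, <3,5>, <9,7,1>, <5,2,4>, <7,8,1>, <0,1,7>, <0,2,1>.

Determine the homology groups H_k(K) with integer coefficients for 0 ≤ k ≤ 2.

K has 10 vertices, 19 edges, 7 triangles.
rank ∂_0 = 0, rank ∂_1 = 9 ⇒ b_0 = 10 − 0 − 9 = 1; all invariant factors of ∂_1 are 1 so no torsion. So H_0 = Z.
rank ∂_1 = 9, rank ∂_2 = 7 ⇒ b_1 = 19 − 9 − 7 = 3; all invariant factors of ∂_2 are 1 so no torsion. So H_1 = Z^3.
rank ∂_2 = 7, rank ∂_3 = 0 ⇒ b_2 = 7 − 7 − 0 = 0. So H_2 = 0.

H_0 = Z,  H_1 = Z^3,  H_2 = 0.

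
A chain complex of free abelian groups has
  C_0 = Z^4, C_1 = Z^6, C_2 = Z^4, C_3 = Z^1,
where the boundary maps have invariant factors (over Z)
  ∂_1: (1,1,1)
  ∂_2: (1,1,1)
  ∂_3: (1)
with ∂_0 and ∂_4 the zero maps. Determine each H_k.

H_0 = Z,  H_1 = 0,  H_2 = 0,  H_3 = 0.

H_0: b_0 = 4 − 0 − 3 = 1; torsion from ∂_1 factors > 1: none. So H_0 = Z.
H_1: b_1 = 6 − 3 − 3 = 0; torsion from ∂_2 factors > 1: none. So H_1 = 0.
H_2: b_2 = 4 − 3 − 1 = 0; torsion from ∂_3 factors > 1: none. So H_2 = 0.
H_3: b_3 = 1 − 1 − 0 = 0; torsion from ∂_4 factors > 1: none. So H_3 = 0.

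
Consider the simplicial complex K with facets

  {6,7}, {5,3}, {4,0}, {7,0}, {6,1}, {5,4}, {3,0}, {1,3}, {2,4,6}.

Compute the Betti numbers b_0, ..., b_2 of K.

b_0 = 1, b_1 = 3, b_2 = 0.

Fix the vertex order 0 < 1 < 2 < 3 < 4 < 5 < 6 < 7 and write every simplex with vertices in increasing order. Then dim K = 2 and the simplices of K are:

  0-simplices (8): [0], [1], [2], [3], [4], [5], [6], [7]
  1-simplices (11): [0,3], [0,4], [0,7], [1,3], [1,6], [2,4], [2,6], [3,5], [4,5], [4,6], [6,7]
  2-simplices (1): [2,4,6]

so the chain groups are C_0 ≅ Z^8, C_1 ≅ Z^11, C_2 ≅ Z^1.

Boundary ∂_1: C_1 → C_0 is given by ∂[p,q] = [q] − [p]. For instance
  ∂[0,7] = [7] − [0].
The 8×11 boundary matrix has rank 7 and Smith normal form diag(1,1,1,1,1,1,1).

Boundary ∂_2: C_2 → C_1 sends each 2-simplex [p,q,r] to [q,r] − [p,r] + [p,q]. For instance
  ∂[2,4,6] = [4,6] − [2,6] + [2,4].
The 11×1 boundary matrix has rank 1 and Smith normal form diag(1).

From H_k ≅ ker(∂_k) / im(∂_{k+1}) we obtain:

  H_0: rank C_0 − rank ∂_1 = 8 − 7 = 1, and the invariant factors of ∂_1 are all 1, so H_0 = Z.
  H_1: rank ker ∂_1 − rank ∂_2 = (11 − 7) − 1 = 3, and the invariant factors of ∂_2 are all 1, so H_1 = Z^3.
  H_2: rank ker ∂_2 − rank ∂_3 = (1 − 1) − 0 = 0, and there is no ∂_3, so H_2 = 0.

Hence the Betti numbers are b_0 = 1, b_1 = 3, b_2 = 0.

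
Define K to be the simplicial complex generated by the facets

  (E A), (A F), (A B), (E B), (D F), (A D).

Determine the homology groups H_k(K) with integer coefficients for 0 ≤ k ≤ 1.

H_0 ≅ Z,  H_1 ≅ Z^2.

Fix the vertex order A < B < D < E < F and write every simplex with vertices in increasing order. Then dim K = 1 and the simplices of K are:

  0-simplices (5): A, B, D, E, F
  1-simplices (6): AB, AD, AE, AF, BE, DF

so the chain groups are C_0 ≅ Z^5, C_1 ≅ Z^6.

∂_1: C_1 → C_0 sends each edge [p,q] (with p < q) to q − p. For instance
  ∂AB = B − A.
As a 5×6 matrix over Z this has rank 4, with invariant factors (1,1,1,1).

Computing H_k = (kernel of ∂_k) / (image of ∂_{k+1}):

  H_0: rank C_0 − rank ∂_1 = 5 − 4 = 1, and the invariant factors of ∂_1 are all 1, so H_0 = Z.
  H_1: rank ker ∂_1 − rank ∂_2 = (6 − 4) − 0 = 2, and there is no ∂_2, so H_1 = Z^2.

As a check, the Euler characteristic is 5 − 6 = -1, which agrees with 1 − 2 = -1.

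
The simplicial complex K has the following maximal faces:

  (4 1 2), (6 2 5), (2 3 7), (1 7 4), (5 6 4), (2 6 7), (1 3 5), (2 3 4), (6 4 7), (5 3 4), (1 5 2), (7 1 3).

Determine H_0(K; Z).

Order the vertices as 1 < 2 < 3 < 4 < 5 < 6 < 7. Listing each simplex with vertices in this order, K has dimension 2 with simplices:

  0-simplices (7): [1], [2], [3], [4], [5], [6], [7]
  1-simplices (18): [1,2], [1,3], [1,4], [1,5], [1,7], [2,3], [2,4], [2,5], [2,6], [2,7], [3,4], [3,5], [3,7], [4,5], [4,6], [4,7], [5,6], [6,7]
  2-simplices (12): [1,2,4], [1,2,5], [1,3,5], [1,3,7], [1,4,7], [2,3,4], [2,3,7], [2,5,6], [2,6,7], [3,4,5], [4,5,6], [4,6,7]

Hence C_0 ≅ Z^7, C_1 ≅ Z^18, C_2 ≅ Z^12.

∂_1: C_1 → C_0 sends each edge [p,q] (with p < q) to q − p. For instance
  ∂[4,6] = [6] − [4].
The 7×18 boundary matrix has rank 6 and Smith normal form diag(1,1,1,1,1,1).

∂_2: C_2 → C_1 sends each 2-simplex [p,q,r] to [q,r] − [p,r] + [p,q]. For instance
  ∂[3,4,5] = [4,5] − [3,5] + [3,4],
  ∂[2,3,7] = [3,7] − [2,7] + [2,3].
The 18×12 boundary matrix has rank 12 and Smith normal form diag(1,1,1,1,1,1,1,1,1,1,1,2).

Computing H_k = (kernel of ∂_k) / (image of ∂_{k+1}):

  H_0: rank C_0 − rank ∂_1 = 7 − 6 = 1, and the invariant factors of ∂_1 are all 1, so H_0 = Z.

(K is a triangulation of the real projective plane RP^2.)

H_0 ≅ Z.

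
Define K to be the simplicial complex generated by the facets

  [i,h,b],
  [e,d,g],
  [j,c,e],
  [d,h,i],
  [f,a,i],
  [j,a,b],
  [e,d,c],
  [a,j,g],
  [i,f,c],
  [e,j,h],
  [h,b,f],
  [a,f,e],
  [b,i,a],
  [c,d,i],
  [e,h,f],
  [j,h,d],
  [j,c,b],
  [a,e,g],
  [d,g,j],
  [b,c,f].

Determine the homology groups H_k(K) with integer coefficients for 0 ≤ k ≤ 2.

We work with the vertex ordering a < b < c < d < e < f < g < h < i < j. The simplices of K, each written with vertices in increasing order, are:

  0-simplices (10): a, b, c, d, e, f, g, h, i, j
  1-simplices (30): ab, ae, af, ag, ai, aj, bc, bf, bh, bi, bj, cd, ce, cf, ci, cj, de, dg, dh, di, dj, ef, eg, eh, ej, fh, fi, gj, hi, hj
  2-simplices (20): abi, abj, aef, aeg, afi, agj, bcf, bcj, bfh, bhi, cde, cdi, cej, cfi, deg, dgj, dhi, dhj, efh, ehj

giving chain groups C_0 ≅ Z^10, C_1 ≅ Z^30, C_2 ≅ Z^20.

∂_1: C_1 → C_0 sends each edge [p,q] (with p < q) to q − p. For instance
  ∂di = i − d.
The resulting 10×30 matrix has rank 9, and its Smith normal form has invariant factors (1,1,1,1,1,1,1,1,1).

Boundary ∂_2: C_2 → C_1 maps a triangle to the signed sum of its edges. For instance
  ∂bcf = cf − bf + bc,
  ∂dhj = hj − dj + dh.
As a 30×20 matrix over Z this has rank 20, with invariant factors (1,1,1,1,1,1,1,1,1,1,1,1,1,1,1,1,1,1,1,2).

From H_k ≅ ker(∂_k) / im(∂_{k+1}) we obtain:

  H_0: rank C_0 − rank ∂_1 = 10 − 9 = 1, and the invariant factors of ∂_1 are all 1, so H_0 = Z.
  H_1: rank ker ∂_1 − rank ∂_2 = (30 − 9) − 20 = 1, and ∂_2 has invariant factor 2 > 1, so H_1 = Z ⊕ Z/2Z.
  H_2: rank ker ∂_2 − rank ∂_3 = (20 − 20) − 0 = 0, and there is no ∂_3, so H_2 = 0.

As a check, the Euler characteristic is 10 − 30 + 20 = 0, which agrees with 1 − 1 + 0 = 0.
(K is a triangulation of the Klein bottle.)

H_0 = Z,  H_1 = Z ⊕ Z/2Z,  H_2 = 0.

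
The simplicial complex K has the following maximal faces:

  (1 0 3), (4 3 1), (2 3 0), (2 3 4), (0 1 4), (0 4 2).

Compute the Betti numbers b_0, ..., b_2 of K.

Order the vertices as 0 < 1 < 2 < 3 < 4. Listing each simplex with vertices in this order, K has dimension 2 with simplices:

  0-simplices (5): [0], [1], [2], [3], [4]
  1-simplices (9): [0,1], [0,2], [0,3], [0,4], [1,3], [1,4], [2,3], [2,4], [3,4]
  2-simplices (6): [0,1,3], [0,1,4], [0,2,3], [0,2,4], [1,3,4], [2,3,4]

giving chain groups C_0 ≅ Z^5, C_1 ≅ Z^9, C_2 ≅ Z^6.

The boundary map ∂_1: C_1 → C_0 sends each edge [p,q] (with p < q) to q − p. For instance
  ∂[2,4] = [4] − [2].
As a 5×9 matrix over Z this has rank 4, with invariant factors (1,1,1,1).

The boundary map ∂_2: C_2 → C_1 maps a triangle to the signed sum of its edges. For instance
  ∂[0,2,4] = [2,4] − [0,4] + [0,2],
  ∂[2,3,4] = [3,4] − [2,4] + [2,3].
The 9×6 boundary matrix has rank 5 and Smith normal form diag(1,1,1,1,1).

From H_k ≅ ker(∂_k) / im(∂_{k+1}) we obtain:

  H_0: rank C_0 − rank ∂_1 = 5 − 4 = 1, and the invariant factors of ∂_1 are all 1, so H_0 = Z.
  H_1: rank ker ∂_1 − rank ∂_2 = (9 − 4) − 5 = 0, and the invariant factors of ∂_2 are all 1, so H_1 = 0.
  H_2: rank ker ∂_2 − rank ∂_3 = (6 − 5) − 0 = 1, and there is no ∂_3, so H_2 = Z.

Hence the Betti numbers are b_0 = 1, b_1 = 0, b_2 = 1.

b_0 = 1, b_1 = 0, b_2 = 1.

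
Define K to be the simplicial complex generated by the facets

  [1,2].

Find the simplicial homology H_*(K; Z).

Take the total order 1 < 2 on the vertex set. Then K (dimension 1) consists of the simplices:

  0-simplices (2): [1], [2]
  1-simplices (1): [1,2]

so the chain groups are C_0 ≅ Z^2, C_1 ≅ Z^1.

The boundary map ∂_1: C_1 → C_0 sends each edge [p,q] (with p < q) to q − p.
The resulting 2×1 matrix has rank 1, and its Smith normal form has invariant factors (1).

From H_k ≅ ker(∂_k) / im(∂_{k+1}) we obtain:

  H_0: rank C_0 − rank ∂_1 = 2 − 1 = 1, and the invariant factors of ∂_1 are all 1, so H_0 = Z.
  H_1: rank ker ∂_1 − rank ∂_2 = (1 − 1) − 0 = 0, and there is no ∂_2, so H_1 = 0.

As a check, the Euler characteristic is 2 − 1 = 1, which agrees with 1 − 0 = 1.
(K is a triangulation of the 1-simplex.)

H_0 ≅ Z,  H_1 = 0.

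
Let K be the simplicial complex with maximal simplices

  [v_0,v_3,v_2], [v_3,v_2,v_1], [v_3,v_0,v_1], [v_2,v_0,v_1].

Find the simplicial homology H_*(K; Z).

H_0 ≅ Z,  H_1 = 0,  H_2 ≅ Z.

Fix the vertex order v_0 < v_1 < v_2 < v_3 and write every simplex with vertices in increasing order. Then dim K = 2 and the simplices of K are:

  0-simplices (4): [v_0], [v_1], [v_2], [v_3]
  1-simplices (6): [v_0,v_1], [v_0,v_2], [v_0,v_3], [v_1,v_2], [v_1,v_3], [v_2,v_3]
  2-simplices (4): [v_0,v_1,v_2], [v_0,v_1,v_3], [v_0,v_2,v_3], [v_1,v_2,v_3]

giving chain groups C_0 ≅ Z^4, C_1 ≅ Z^6, C_2 ≅ Z^4.

Boundary ∂_1: C_1 → C_0 sends each edge [p,q] (with p < q) to q − p. For instance
  ∂[v_1,v_3] = [v_3] − [v_1].
This gives a 4×6 integer matrix of rank 3; reducing to Smith normal form yields diagonal entries (1,1,1).

The boundary map ∂_2: C_2 → C_1 sends each 2-simplex [p,q,r] to [q,r] − [p,r] + [p,q]. For instance
  ∂[v_0,v_1,v_2] = [v_1,v_2] − [v_0,v_2] + [v_0,v_1],
  ∂[v_1,v_2,v_3] = [v_2,v_3] − [v_1,v_3] + [v_1,v_2].
As a 6×4 matrix over Z this has rank 3, with invariant factors (1,1,1).

Computing H_k = (kernel of ∂_k) / (image of ∂_{k+1}):

  H_0: rank C_0 − rank ∂_1 = 4 − 3 = 1, and the invariant factors of ∂_1 are all 1, so H_0 ≅ Z.
  H_1: rank ker ∂_1 − rank ∂_2 = (6 − 3) − 3 = 0, and the invariant factors of ∂_2 are all 1, so H_1 ≅ 0.
  H_2: rank ker ∂_2 − rank ∂_3 = (4 − 3) − 0 = 1, and there is no ∂_3, so H_2 ≅ Z.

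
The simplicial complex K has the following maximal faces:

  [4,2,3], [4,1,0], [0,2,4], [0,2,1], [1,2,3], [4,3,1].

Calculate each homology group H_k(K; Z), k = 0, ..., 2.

Take the total order 0 < 1 < 2 < 3 < 4 on the vertex set. Then K (dimension 2) consists of the simplices:

  0-simplices (5): [0], [1], [2], [3], [4]
  1-simplices (9): [0,1], [0,2], [0,4], [1,2], [1,3], [1,4], [2,3], [2,4], [3,4]
  2-simplices (6): [0,1,2], [0,1,4], [0,2,4], [1,2,3], [1,3,4], [2,3,4]

Hence C_0 ≅ Z^5, C_1 ≅ Z^9, C_2 ≅ Z^6.

The boundary map ∂_1: C_1 → C_0 is given by ∂[p,q] = [q] − [p].
The resulting 5×9 matrix has rank 4, and its Smith normal form has invariant factors (1,1,1,1).

∂_2: C_2 → C_1 acts by ∂[p,q,r] = [q,r] − [p,r] + [p,q]. For instance
  ∂[2,3,4] = [3,4] − [2,4] + [2,3],
  ∂[0,2,4] = [2,4] − [0,4] + [0,2].
As a 9×6 matrix over Z this has rank 5, with invariant factors (1,1,1,1,1).

Now H_k = ker ∂_k / im ∂_{k+1}, so:

  H_0: rank C_0 − rank ∂_1 = 5 − 4 = 1, and the invariant factors of ∂_1 are all 1, so H_0 = Z.
  H_1: rank ker ∂_1 − rank ∂_2 = (9 − 4) − 5 = 0, and the invariant factors of ∂_2 are all 1, so H_1 = 0.
  H_2: rank ker ∂_2 − rank ∂_3 = (6 − 5) − 0 = 1, and there is no ∂_3, so H_2 = Z.

As a check, the Euler characteristic is 5 − 9 + 6 = 2, which agrees with 1 − 0 + 1 = 2.
(K is a triangulation of the 2-sphere S^2.)

H_0 = Z,  H_1 = 0,  H_2 = Z.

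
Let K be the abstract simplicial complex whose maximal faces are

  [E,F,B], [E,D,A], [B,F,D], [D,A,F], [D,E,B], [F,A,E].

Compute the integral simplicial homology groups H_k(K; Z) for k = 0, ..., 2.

H_0 ≅ Z,  H_1 = 0,  H_2 ≅ Z.

K has 5 vertices, 9 edges, 6 triangles.
rank ∂_0 = 0, rank ∂_1 = 4 ⇒ b_0 = 5 − 0 − 4 = 1; all invariant factors of ∂_1 are 1 so no torsion. So H_0 = Z.
rank ∂_1 = 4, rank ∂_2 = 5 ⇒ b_1 = 9 − 4 − 5 = 0; all invariant factors of ∂_2 are 1 so no torsion. So H_1 = 0.
rank ∂_2 = 5, rank ∂_3 = 0 ⇒ b_2 = 6 − 5 − 0 = 1. So H_2 = Z.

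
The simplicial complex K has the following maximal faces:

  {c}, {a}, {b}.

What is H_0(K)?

H_0 = Z^3.

We work with the vertex ordering a < b < c. The simplices of K, each written with vertices in increasing order, are:

  0-simplices (3): a, b, c

Hence C_0 ≅ Z^3.

Reading off H_k = ker ∂_k / im ∂_{k+1}:

  H_0: rank C_0 − rank ∂_1 = 3 − 0 = 3, and there is no ∂_1, so H_0 = Z^3.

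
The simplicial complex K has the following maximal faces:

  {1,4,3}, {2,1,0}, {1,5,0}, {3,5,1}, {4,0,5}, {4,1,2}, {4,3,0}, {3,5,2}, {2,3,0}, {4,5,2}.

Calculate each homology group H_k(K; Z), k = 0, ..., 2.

Order the vertices as 0 < 1 < 2 < 3 < 4 < 5. Listing each simplex with vertices in this order, K has dimension 2 with simplices:

  0-simplices (6): [0], [1], [2], [3], [4], [5]
  1-simplices (15): [0,1], [0,2], [0,3], [0,4], [0,5], [1,2], [1,3], [1,4], [1,5], [2,3], [2,4], [2,5], [3,4], [3,5], [4,5]
  2-simplices (10): [0,1,2], [0,1,5], [0,2,3], [0,3,4], [0,4,5], [1,2,4], [1,3,4], [1,3,5], [2,3,5], [2,4,5]

so the chain groups are C_0 ≅ Z^6, C_1 ≅ Z^15, C_2 ≅ Z^10.

∂_1: C_1 → C_0 maps an edge to its endpoints' difference, ∂[p,q] = q − p. For instance
  ∂[0,4] = [4] − [0].
As a 6×15 matrix over Z this has rank 5, with invariant factors (1,1,1,1,1).

∂_2: C_2 → C_1 acts by ∂[p,q,r] = [q,r] − [p,r] + [p,q]. For instance
  ∂[0,1,5] = [1,5] − [0,5] + [0,1],
  ∂[2,3,5] = [3,5] − [2,5] + [2,3].
The resulting 15×10 matrix has rank 10, and its Smith normal form has invariant factors (1,1,1,1,1,1,1,1,1,2).

Reading off H_k = ker ∂_k / im ∂_{k+1}:

  H_0: rank C_0 − rank ∂_1 = 6 − 5 = 1, and the invariant factors of ∂_1 are all 1, so H_0 ≅ Z.
  H_1: rank ker ∂_1 − rank ∂_2 = (15 − 5) − 10 = 0, and ∂_2 has invariant factor 2 > 1, so H_1 ≅ Z/2Z.
  H_2: rank ker ∂_2 − rank ∂_3 = (10 − 10) − 0 = 0, and there is no ∂_3, so H_2 ≅ 0.

As a check, the Euler characteristic is 6 − 15 + 10 = 1, which agrees with 1 − 0 + 0 = 1.
(K is a triangulation of the real projective plane RP^2.)

H_0 = Z,  H_1 = Z/2Z,  H_2 = 0.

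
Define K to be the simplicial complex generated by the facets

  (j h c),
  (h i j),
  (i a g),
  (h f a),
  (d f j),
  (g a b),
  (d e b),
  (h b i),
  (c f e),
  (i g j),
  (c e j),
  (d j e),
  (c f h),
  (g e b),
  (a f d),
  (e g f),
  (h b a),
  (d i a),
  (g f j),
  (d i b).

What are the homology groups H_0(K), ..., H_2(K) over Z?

H_0 ≅ Z,  H_1 ≅ Z ⊕ Z/2Z,  H_2 = 0.

K has 10 vertices, 30 edges, 20 triangles.
rank ∂_0 = 0, rank ∂_1 = 9 ⇒ b_0 = 10 − 0 − 9 = 1; all invariant factors of ∂_1 are 1 so no torsion. So H_0 = Z.
rank ∂_1 = 9, rank ∂_2 = 20 ⇒ b_1 = 30 − 9 − 20 = 1; ∂_2 has invariant factor(s) [2] giving torsion. So H_1 = Z ⊕ Z/2Z.
rank ∂_2 = 20, rank ∂_3 = 0 ⇒ b_2 = 20 − 20 − 0 = 0. So H_2 = 0.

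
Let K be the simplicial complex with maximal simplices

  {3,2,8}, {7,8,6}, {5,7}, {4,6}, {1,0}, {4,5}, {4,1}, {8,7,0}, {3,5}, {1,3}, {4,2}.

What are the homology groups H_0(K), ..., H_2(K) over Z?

H_0 ≅ Z,  H_1 ≅ Z^5,  H_2 = 0.

Take the total order 0 < 1 < 2 < 3 < 4 < 5 < 6 < 7 < 8 on the vertex set. Then K (dimension 2) consists of the simplices:

  0-simplices (9): [0], [1], [2], [3], [4], [5], [6], [7], [8]
  1-simplices (16): [0,1], [0,7], [0,8], [1,3], [1,4], [2,3], [2,4], [2,8], [3,5], [3,8], [4,5], [4,6], [5,7], [6,7], [6,8], [7,8]
  2-simplices (3): [0,7,8], [2,3,8], [6,7,8]

so the chain groups are C_0 ≅ Z^9, C_1 ≅ Z^16, C_2 ≅ Z^3.

∂_1: C_1 → C_0 maps an edge to its endpoints' difference, ∂[p,q] = q − p. For instance
  ∂[3,5] = [5] − [3].
The 9×16 boundary matrix has rank 8 and Smith normal form diag(1,1,1,1,1,1,1,1).

∂_2: C_2 → C_1 maps a triangle to the signed sum of its edges. For instance
  ∂[2,3,8] = [3,8] − [2,8] + [2,3],
  ∂[0,7,8] = [7,8] − [0,8] + [0,7].
The 16×3 boundary matrix has rank 3 and Smith normal form diag(1,1,1).

Now H_k = ker ∂_k / im ∂_{k+1}, so:

  H_0: rank C_0 − rank ∂_1 = 9 − 8 = 1, and the invariant factors of ∂_1 are all 1, so H_0 = Z.
  H_1: rank ker ∂_1 − rank ∂_2 = (16 − 8) − 3 = 5, and the invariant factors of ∂_2 are all 1, so H_1 = Z^5.
  H_2: rank ker ∂_2 − rank ∂_3 = (3 − 3) − 0 = 0, and there is no ∂_3, so H_2 = 0.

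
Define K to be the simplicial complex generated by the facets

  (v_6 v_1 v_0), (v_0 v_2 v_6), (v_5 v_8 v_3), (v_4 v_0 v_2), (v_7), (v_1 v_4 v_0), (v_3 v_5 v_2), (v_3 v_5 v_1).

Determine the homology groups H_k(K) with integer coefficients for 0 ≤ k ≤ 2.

Take the total order v_0 < v_1 < v_2 < v_3 < v_4 < v_5 < v_6 < v_7 < v_8 on the vertex set. Then K (dimension 2) consists of the simplices:

  0-simplices (9): [v_0], [v_1], [v_2], [v_3], [v_4], [v_5], [v_6], [v_7], [v_8]
  1-simplices (15): (15 of them)
  2-simplices (7): [v_0,v_1,v_4], [v_0,v_1,v_6], [v_0,v_2,v_4], [v_0,v_2,v_6], [v_1,v_3,v_5], [v_2,v_3,v_5], [v_3,v_5,v_8]

Hence C_0 ≅ Z^9, C_1 ≅ Z^15, C_2 ≅ Z^7.

∂_1: C_1 → C_0 maps an edge to its endpoints' difference, ∂[p,q] = q − p.
The resulting 9×15 matrix has rank 7, and its Smith normal form has invariant factors (1,1,1,1,1,1,1).

∂_2: C_2 → C_1 maps a triangle to the signed sum of its edges. For instance
  ∂[v_0,v_1,v_6] = [v_1,v_6] − [v_0,v_6] + [v_0,v_1],
  ∂[v_1,v_3,v_5] = [v_3,v_5] − [v_1,v_5] + [v_1,v_3].
This gives a 15×7 integer matrix of rank 7; reducing to Smith normal form yields diagonal entries (1,1,1,1,1,1,1).

Computing H_k = (kernel of ∂_k) / (image of ∂_{k+1}):

  H_0: rank C_0 − rank ∂_1 = 9 − 7 = 2, and the invariant factors of ∂_1 are all 1, so H_0 = Z^2.
  H_1: rank ker ∂_1 − rank ∂_2 = (15 − 7) − 7 = 1, and the invariant factors of ∂_2 are all 1, so H_1 = Z.
  H_2: rank ker ∂_2 − rank ∂_3 = (7 − 7) − 0 = 0, and there is no ∂_3, so H_2 = 0.

H_0 = Z^2,  H_1 = Z,  H_2 = 0.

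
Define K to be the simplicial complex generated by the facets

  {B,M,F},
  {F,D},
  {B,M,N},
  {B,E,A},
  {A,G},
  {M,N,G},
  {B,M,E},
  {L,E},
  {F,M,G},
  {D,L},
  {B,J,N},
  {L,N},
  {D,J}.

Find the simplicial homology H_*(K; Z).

H_0 ≅ Z,  H_1 ≅ Z^4,  H_2 = 0.

Fix the vertex order A < B < D < E < F < G < J < L < M < N and write every simplex with vertices in increasing order. Then dim K = 2 and the simplices of K are:

  0-simplices (10): A, B, D, E, F, G, J, L, M, N
  1-simplices (20): AB, AE, AG, BE, BF, BJ, BM, BN, DF, DJ, DL, EL, EM, FG, FM, GM, GN, JN, LN, MN
  2-simplices (7): ABE, BEM, BFM, BJN, BMN, FGM, GMN

so the chain groups are C_0 ≅ Z^10, C_1 ≅ Z^20, C_2 ≅ Z^7.

∂_1: C_1 → C_0 sends each edge [p,q] (with p < q) to q − p. For instance
  ∂EL = L − E.
As a 10×20 matrix over Z this has rank 9, with invariant factors (1,1,1,1,1,1,1,1,1).

The boundary map ∂_2: C_2 → C_1 sends each 2-simplex [p,q,r] to [q,r] − [p,r] + [p,q]. For instance
  ∂BEM = EM − BM + BE,
  ∂GMN = MN − GN + GM.
This gives a 20×7 integer matrix of rank 7; reducing to Smith normal form yields diagonal entries (1,1,1,1,1,1,1).

From H_k ≅ ker(∂_k) / im(∂_{k+1}) we obtain:

  H_0: rank C_0 − rank ∂_1 = 10 − 9 = 1, and the invariant factors of ∂_1 are all 1, so H_0 = Z.
  H_1: rank ker ∂_1 − rank ∂_2 = (20 − 9) − 7 = 4, and the invariant factors of ∂_2 are all 1, so H_1 = Z^4.
  H_2: rank ker ∂_2 − rank ∂_3 = (7 − 7) − 0 = 0, and there is no ∂_3, so H_2 = 0.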